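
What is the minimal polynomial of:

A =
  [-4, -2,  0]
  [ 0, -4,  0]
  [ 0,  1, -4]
x^2 + 8*x + 16

The characteristic polynomial is χ_A(x) = (x + 4)^3, so the eigenvalues are known. The minimal polynomial is
  m_A(x) = Π_λ (x − λ)^{k_λ}
where k_λ is the size of the *largest* Jordan block for λ (equivalently, the smallest k with (A − λI)^k v = 0 for every generalised eigenvector v of λ).

  λ = -4: largest Jordan block has size 2, contributing (x + 4)^2

So m_A(x) = (x + 4)^2 = x^2 + 8*x + 16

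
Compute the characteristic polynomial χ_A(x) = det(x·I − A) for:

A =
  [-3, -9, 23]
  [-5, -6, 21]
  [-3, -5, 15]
x^3 - 6*x^2 + 12*x - 8

Expanding det(x·I − A) (e.g. by cofactor expansion or by noting that A is similar to its Jordan form J, which has the same characteristic polynomial as A) gives
  χ_A(x) = x^3 - 6*x^2 + 12*x - 8
which factors as (x - 2)^3. The eigenvalues (with algebraic multiplicities) are λ = 2 with multiplicity 3.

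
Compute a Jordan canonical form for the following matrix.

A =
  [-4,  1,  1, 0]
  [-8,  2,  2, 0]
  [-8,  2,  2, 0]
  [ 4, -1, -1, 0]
J_2(0) ⊕ J_1(0) ⊕ J_1(0)

The characteristic polynomial is
  det(x·I − A) = x^4

Eigenvalues and multiplicities (the geometric multiplicity of λ is n − rank(A − λI), which equals the number of Jordan blocks for λ):
  λ = 0: algebraic multiplicity = 4, geometric multiplicity = 3

Determining the block sizes for each eigenvalue:
  λ = 0: 3 blocks summing to 4 forces exactly one block of size 2 and the rest size 1 → block sizes [2, 1, 1]

Assembling the blocks gives a Jordan form
J =
  [0, 1, 0, 0]
  [0, 0, 0, 0]
  [0, 0, 0, 0]
  [0, 0, 0, 0]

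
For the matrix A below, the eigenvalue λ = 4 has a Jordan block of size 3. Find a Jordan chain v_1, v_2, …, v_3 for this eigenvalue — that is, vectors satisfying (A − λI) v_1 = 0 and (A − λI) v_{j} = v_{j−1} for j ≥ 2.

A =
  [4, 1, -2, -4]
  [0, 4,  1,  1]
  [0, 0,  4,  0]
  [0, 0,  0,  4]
A Jordan chain for λ = 4 of length 3:
v_1 = (1, 0, 0, 0)ᵀ
v_2 = (-2, 1, 0, 0)ᵀ
v_3 = (0, 0, 1, 0)ᵀ

Let N = A − (4)·I. We want v_3 with N^3 v_3 = 0 but N^2 v_3 ≠ 0; then v_{j-1} := N · v_j for j = 3, …, 2.

Pick v_3 = (0, 0, 1, 0)ᵀ.
Then v_2 = N · v_3 = (-2, 1, 0, 0)ᵀ.
Then v_1 = N · v_2 = (1, 0, 0, 0)ᵀ.

Sanity check: (A − (4)·I) v_1 = (0, 0, 0, 0)ᵀ = 0. ✓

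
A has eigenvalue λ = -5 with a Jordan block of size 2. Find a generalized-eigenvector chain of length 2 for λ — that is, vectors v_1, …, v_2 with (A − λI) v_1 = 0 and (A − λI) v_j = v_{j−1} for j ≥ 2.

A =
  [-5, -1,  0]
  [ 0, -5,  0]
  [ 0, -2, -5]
A Jordan chain for λ = -5 of length 2:
v_1 = (-1, 0, -2)ᵀ
v_2 = (0, 1, 0)ᵀ

Let N = A − (-5)·I. We want v_2 with N^2 v_2 = 0 but N^1 v_2 ≠ 0; then v_{j-1} := N · v_j for j = 2, …, 2.

Pick v_2 = (0, 1, 0)ᵀ.
Then v_1 = N · v_2 = (-1, 0, -2)ᵀ.

Sanity check: (A − (-5)·I) v_1 = (0, 0, 0)ᵀ = 0. ✓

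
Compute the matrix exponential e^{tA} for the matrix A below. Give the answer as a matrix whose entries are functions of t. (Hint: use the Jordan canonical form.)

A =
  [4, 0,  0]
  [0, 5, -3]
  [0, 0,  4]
e^{tA} =
  [exp(4*t), 0, 0]
  [0, exp(5*t), -3*exp(5*t) + 3*exp(4*t)]
  [0, 0, exp(4*t)]

Strategy: write A = P · J · P⁻¹ where J is a Jordan canonical form, so e^{tA} = P · e^{tJ} · P⁻¹, and e^{tJ} can be computed block-by-block.

A has Jordan form
J =
  [4, 0, 0]
  [0, 4, 0]
  [0, 0, 5]
(up to reordering of blocks).

Per-block formulas:
  For a 1×1 block at λ = 4: exp(t · [4]) = [e^(4t)].
  For a 1×1 block at λ = 5: exp(t · [5]) = [e^(5t)].

After assembling e^{tJ} and conjugating by P, we get:

e^{tA} =
  [exp(4*t), 0, 0]
  [0, exp(5*t), -3*exp(5*t) + 3*exp(4*t)]
  [0, 0, exp(4*t)]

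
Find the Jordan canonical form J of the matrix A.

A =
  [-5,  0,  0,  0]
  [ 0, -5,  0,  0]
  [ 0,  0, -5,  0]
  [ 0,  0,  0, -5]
J_1(-5) ⊕ J_1(-5) ⊕ J_1(-5) ⊕ J_1(-5)

The characteristic polynomial is
  det(x·I − A) = x^4 + 20*x^3 + 150*x^2 + 500*x + 625 = (x + 5)^4

Eigenvalues and multiplicities (the geometric multiplicity of λ is n − rank(A − λI), which equals the number of Jordan blocks for λ):
  λ = -5: algebraic multiplicity = 4, geometric multiplicity = 4

Determining the block sizes for each eigenvalue:
  λ = -5: gm = am = 4, so every block has size 1 → block sizes [1, 1, 1, 1]

Assembling the blocks gives a Jordan form
J =
  [-5,  0,  0,  0]
  [ 0, -5,  0,  0]
  [ 0,  0, -5,  0]
  [ 0,  0,  0, -5]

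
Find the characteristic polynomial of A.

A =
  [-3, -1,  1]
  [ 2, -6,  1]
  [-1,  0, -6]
x^3 + 15*x^2 + 75*x + 125

Expanding det(x·I − A) (e.g. by cofactor expansion or by noting that A is similar to its Jordan form J, which has the same characteristic polynomial as A) gives
  χ_A(x) = x^3 + 15*x^2 + 75*x + 125
which factors as (x + 5)^3. The eigenvalues (with algebraic multiplicities) are λ = -5 with multiplicity 3.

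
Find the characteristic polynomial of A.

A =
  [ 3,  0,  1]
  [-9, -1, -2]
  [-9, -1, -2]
x^3

Expanding det(x·I − A) (e.g. by cofactor expansion or by noting that A is similar to its Jordan form J, which has the same characteristic polynomial as A) gives
  χ_A(x) = x^3
which factors as x^3. The eigenvalues (with algebraic multiplicities) are λ = 0 with multiplicity 3.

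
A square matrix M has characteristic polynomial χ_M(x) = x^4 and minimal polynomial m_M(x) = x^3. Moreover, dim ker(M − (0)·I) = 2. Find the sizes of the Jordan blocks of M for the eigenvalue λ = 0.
Block sizes for λ = 0: [3, 1]

Step 1 — from the characteristic polynomial, algebraic multiplicity of λ = 0 is 4. From dim ker(M − (0)·I) = 2, there are exactly 2 Jordan blocks for λ = 0.
Step 2 — from the minimal polynomial, the factor (x − 0)^3 tells us the largest block for λ = 0 has size 3.
Step 3 — with total size 4, 2 blocks, and largest block 3, the block sizes (in nonincreasing order) are [3, 1].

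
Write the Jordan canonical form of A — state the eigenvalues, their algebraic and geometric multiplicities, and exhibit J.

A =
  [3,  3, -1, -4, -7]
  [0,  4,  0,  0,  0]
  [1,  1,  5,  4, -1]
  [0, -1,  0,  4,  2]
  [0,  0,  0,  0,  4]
J_2(4) ⊕ J_2(4) ⊕ J_1(4)

The characteristic polynomial is
  det(x·I − A) = x^5 - 20*x^4 + 160*x^3 - 640*x^2 + 1280*x - 1024 = (x - 4)^5

Eigenvalues and multiplicities (the geometric multiplicity of λ is n − rank(A − λI), which equals the number of Jordan blocks for λ):
  λ = 4: algebraic multiplicity = 5, geometric multiplicity = 3

Determining the block sizes for each eigenvalue:
  λ = 4: with am = 5 and gm = 3, the partition is not yet determined (e.g. several partitions of 5 into 3 parts exist). Let N = A − (4)·I. Computing rank(N^1) = 2, rank(N^2) = 0; the number of blocks of size ≥ j is rank(N^{j−1}) − rank(N^j), giving [3, 2]. So we have 2 block(s) of size 2, 1 block(s) of size 1 → block sizes [2, 2, 1]

Assembling the blocks gives a Jordan form
J =
  [4, 1, 0, 0, 0]
  [0, 4, 0, 0, 0]
  [0, 0, 4, 1, 0]
  [0, 0, 0, 4, 0]
  [0, 0, 0, 0, 4]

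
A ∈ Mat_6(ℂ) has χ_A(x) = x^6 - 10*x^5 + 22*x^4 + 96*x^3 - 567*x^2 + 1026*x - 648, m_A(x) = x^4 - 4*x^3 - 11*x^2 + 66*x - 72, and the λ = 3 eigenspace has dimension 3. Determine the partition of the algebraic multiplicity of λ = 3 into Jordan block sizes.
Block sizes for λ = 3: [2, 1, 1]

Step 1 — from the characteristic polynomial, algebraic multiplicity of λ = 3 is 4. From dim ker(A − (3)·I) = 3, there are exactly 3 Jordan blocks for λ = 3.
Step 2 — from the minimal polynomial, the factor (x − 3)^2 tells us the largest block for λ = 3 has size 2.
Step 3 — with total size 4, 3 blocks, and largest block 2, the block sizes (in nonincreasing order) are [2, 1, 1].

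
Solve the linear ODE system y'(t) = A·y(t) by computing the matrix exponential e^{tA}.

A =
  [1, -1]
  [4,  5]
e^{tA} =
  [-2*t*exp(3*t) + exp(3*t), -t*exp(3*t)]
  [4*t*exp(3*t), 2*t*exp(3*t) + exp(3*t)]

Strategy: write A = P · J · P⁻¹ where J is a Jordan canonical form, so e^{tA} = P · e^{tJ} · P⁻¹, and e^{tJ} can be computed block-by-block.

A has Jordan form
J =
  [3, 1]
  [0, 3]
(up to reordering of blocks).

Per-block formulas:
  For a 2×2 Jordan block J_2(3): exp(t · J_2(3)) = e^(3t)·(I + t·N), where N is the 2×2 nilpotent shift.

After assembling e^{tJ} and conjugating by P, we get:

e^{tA} =
  [-2*t*exp(3*t) + exp(3*t), -t*exp(3*t)]
  [4*t*exp(3*t), 2*t*exp(3*t) + exp(3*t)]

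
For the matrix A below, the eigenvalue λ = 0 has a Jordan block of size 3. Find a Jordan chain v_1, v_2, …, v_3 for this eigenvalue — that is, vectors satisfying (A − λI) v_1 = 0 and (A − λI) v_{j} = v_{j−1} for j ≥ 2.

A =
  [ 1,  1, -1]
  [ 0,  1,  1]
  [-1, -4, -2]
A Jordan chain for λ = 0 of length 3:
v_1 = (2, -1, 1)ᵀ
v_2 = (1, 0, -1)ᵀ
v_3 = (1, 0, 0)ᵀ

Let N = A − (0)·I. We want v_3 with N^3 v_3 = 0 but N^2 v_3 ≠ 0; then v_{j-1} := N · v_j for j = 3, …, 2.

Pick v_3 = (1, 0, 0)ᵀ.
Then v_2 = N · v_3 = (1, 0, -1)ᵀ.
Then v_1 = N · v_2 = (2, -1, 1)ᵀ.

Sanity check: (A − (0)·I) v_1 = (0, 0, 0)ᵀ = 0. ✓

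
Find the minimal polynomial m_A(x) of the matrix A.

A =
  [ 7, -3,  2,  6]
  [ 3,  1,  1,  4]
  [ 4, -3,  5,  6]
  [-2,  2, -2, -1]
x^3 - 9*x^2 + 27*x - 27

The characteristic polynomial is χ_A(x) = (x - 3)^4, so the eigenvalues are known. The minimal polynomial is
  m_A(x) = Π_λ (x − λ)^{k_λ}
where k_λ is the size of the *largest* Jordan block for λ (equivalently, the smallest k with (A − λI)^k v = 0 for every generalised eigenvector v of λ).

  λ = 3: largest Jordan block has size 3, contributing (x − 3)^3

So m_A(x) = (x - 3)^3 = x^3 - 9*x^2 + 27*x - 27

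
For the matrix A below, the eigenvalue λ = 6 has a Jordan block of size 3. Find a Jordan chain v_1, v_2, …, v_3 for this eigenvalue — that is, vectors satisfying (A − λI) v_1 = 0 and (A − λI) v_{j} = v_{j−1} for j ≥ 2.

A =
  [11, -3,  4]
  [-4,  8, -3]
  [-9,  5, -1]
A Jordan chain for λ = 6 of length 3:
v_1 = (1, -1, -2)ᵀ
v_2 = (5, -4, -9)ᵀ
v_3 = (1, 0, 0)ᵀ

Let N = A − (6)·I. We want v_3 with N^3 v_3 = 0 but N^2 v_3 ≠ 0; then v_{j-1} := N · v_j for j = 3, …, 2.

Pick v_3 = (1, 0, 0)ᵀ.
Then v_2 = N · v_3 = (5, -4, -9)ᵀ.
Then v_1 = N · v_2 = (1, -1, -2)ᵀ.

Sanity check: (A − (6)·I) v_1 = (0, 0, 0)ᵀ = 0. ✓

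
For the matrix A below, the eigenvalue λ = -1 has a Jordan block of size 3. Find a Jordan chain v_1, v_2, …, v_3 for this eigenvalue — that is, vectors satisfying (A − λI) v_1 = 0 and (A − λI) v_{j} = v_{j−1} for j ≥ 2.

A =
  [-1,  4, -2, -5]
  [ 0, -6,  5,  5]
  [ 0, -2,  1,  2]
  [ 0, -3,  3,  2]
A Jordan chain for λ = -1 of length 3:
v_1 = (-1, 0, 0, 0)ᵀ
v_2 = (4, -5, -2, -3)ᵀ
v_3 = (0, 1, 0, 0)ᵀ

Let N = A − (-1)·I. We want v_3 with N^3 v_3 = 0 but N^2 v_3 ≠ 0; then v_{j-1} := N · v_j for j = 3, …, 2.

Pick v_3 = (0, 1, 0, 0)ᵀ.
Then v_2 = N · v_3 = (4, -5, -2, -3)ᵀ.
Then v_1 = N · v_2 = (-1, 0, 0, 0)ᵀ.

Sanity check: (A − (-1)·I) v_1 = (0, 0, 0, 0)ᵀ = 0. ✓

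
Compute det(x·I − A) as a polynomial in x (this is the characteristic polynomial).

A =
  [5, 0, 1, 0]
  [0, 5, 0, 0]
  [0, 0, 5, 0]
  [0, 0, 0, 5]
x^4 - 20*x^3 + 150*x^2 - 500*x + 625

Expanding det(x·I − A) (e.g. by cofactor expansion or by noting that A is similar to its Jordan form J, which has the same characteristic polynomial as A) gives
  χ_A(x) = x^4 - 20*x^3 + 150*x^2 - 500*x + 625
which factors as (x - 5)^4. The eigenvalues (with algebraic multiplicities) are λ = 5 with multiplicity 4.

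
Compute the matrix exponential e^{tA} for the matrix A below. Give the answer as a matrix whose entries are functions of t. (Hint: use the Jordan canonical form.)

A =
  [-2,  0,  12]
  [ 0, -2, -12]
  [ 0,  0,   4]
e^{tA} =
  [exp(-2*t), 0, 2*exp(4*t) - 2*exp(-2*t)]
  [0, exp(-2*t), -2*exp(4*t) + 2*exp(-2*t)]
  [0, 0, exp(4*t)]

Strategy: write A = P · J · P⁻¹ where J is a Jordan canonical form, so e^{tA} = P · e^{tJ} · P⁻¹, and e^{tJ} can be computed block-by-block.

A has Jordan form
J =
  [-2,  0, 0]
  [ 0, -2, 0]
  [ 0,  0, 4]
(up to reordering of blocks).

Per-block formulas:
  For a 1×1 block at λ = 4: exp(t · [4]) = [e^(4t)].
  For a 1×1 block at λ = -2: exp(t · [-2]) = [e^(-2t)].

After assembling e^{tJ} and conjugating by P, we get:

e^{tA} =
  [exp(-2*t), 0, 2*exp(4*t) - 2*exp(-2*t)]
  [0, exp(-2*t), -2*exp(4*t) + 2*exp(-2*t)]
  [0, 0, exp(4*t)]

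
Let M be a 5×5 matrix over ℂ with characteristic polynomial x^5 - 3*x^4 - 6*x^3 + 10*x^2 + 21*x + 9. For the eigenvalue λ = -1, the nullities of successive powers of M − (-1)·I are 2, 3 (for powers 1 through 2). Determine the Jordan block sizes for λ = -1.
Block sizes for λ = -1: [2, 1]

From the dimensions of kernels of powers, the number of Jordan blocks of size at least j is d_j − d_{j−1} where d_j = dim ker(N^j) (with d_0 = 0). Computing the differences gives [2, 1].
The number of blocks of size exactly k is (#blocks of size ≥ k) − (#blocks of size ≥ k + 1), so the partition is: 1 block(s) of size 1, 1 block(s) of size 2.
In nonincreasing order the block sizes are [2, 1].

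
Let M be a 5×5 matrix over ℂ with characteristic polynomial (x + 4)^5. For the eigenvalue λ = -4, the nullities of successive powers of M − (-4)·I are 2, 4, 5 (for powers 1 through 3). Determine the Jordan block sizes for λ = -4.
Block sizes for λ = -4: [3, 2]

From the dimensions of kernels of powers, the number of Jordan blocks of size at least j is d_j − d_{j−1} where d_j = dim ker(N^j) (with d_0 = 0). Computing the differences gives [2, 2, 1].
The number of blocks of size exactly k is (#blocks of size ≥ k) − (#blocks of size ≥ k + 1), so the partition is: 1 block(s) of size 2, 1 block(s) of size 3.
In nonincreasing order the block sizes are [3, 2].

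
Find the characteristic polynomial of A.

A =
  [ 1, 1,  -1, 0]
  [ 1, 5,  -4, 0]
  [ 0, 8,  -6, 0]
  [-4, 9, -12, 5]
x^4 - 5*x^3

Expanding det(x·I − A) (e.g. by cofactor expansion or by noting that A is similar to its Jordan form J, which has the same characteristic polynomial as A) gives
  χ_A(x) = x^4 - 5*x^3
which factors as x^3*(x - 5). The eigenvalues (with algebraic multiplicities) are λ = 0 with multiplicity 3, λ = 5 with multiplicity 1.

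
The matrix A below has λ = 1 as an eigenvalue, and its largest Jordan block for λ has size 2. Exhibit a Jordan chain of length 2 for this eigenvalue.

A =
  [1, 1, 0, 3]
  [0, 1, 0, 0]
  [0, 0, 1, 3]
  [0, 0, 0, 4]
A Jordan chain for λ = 1 of length 2:
v_1 = (1, 0, 0, 0)ᵀ
v_2 = (0, 1, 0, 0)ᵀ

Let N = A − (1)·I. We want v_2 with N^2 v_2 = 0 but N^1 v_2 ≠ 0; then v_{j-1} := N · v_j for j = 2, …, 2.

Pick v_2 = (0, 1, 0, 0)ᵀ.
Then v_1 = N · v_2 = (1, 0, 0, 0)ᵀ.

Sanity check: (A − (1)·I) v_1 = (0, 0, 0, 0)ᵀ = 0. ✓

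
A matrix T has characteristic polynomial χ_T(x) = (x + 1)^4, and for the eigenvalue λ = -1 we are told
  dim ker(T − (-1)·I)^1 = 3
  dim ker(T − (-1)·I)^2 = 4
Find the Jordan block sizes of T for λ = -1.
Block sizes for λ = -1: [2, 1, 1]

From the dimensions of kernels of powers, the number of Jordan blocks of size at least j is d_j − d_{j−1} where d_j = dim ker(N^j) (with d_0 = 0). Computing the differences gives [3, 1].
The number of blocks of size exactly k is (#blocks of size ≥ k) − (#blocks of size ≥ k + 1), so the partition is: 2 block(s) of size 1, 1 block(s) of size 2.
In nonincreasing order the block sizes are [2, 1, 1].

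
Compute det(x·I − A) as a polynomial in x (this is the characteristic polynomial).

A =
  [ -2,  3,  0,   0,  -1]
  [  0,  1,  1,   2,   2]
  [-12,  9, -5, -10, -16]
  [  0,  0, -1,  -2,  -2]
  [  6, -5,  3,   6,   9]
x^5 - x^4

Expanding det(x·I − A) (e.g. by cofactor expansion or by noting that A is similar to its Jordan form J, which has the same characteristic polynomial as A) gives
  χ_A(x) = x^5 - x^4
which factors as x^4*(x - 1). The eigenvalues (with algebraic multiplicities) are λ = 0 with multiplicity 4, λ = 1 with multiplicity 1.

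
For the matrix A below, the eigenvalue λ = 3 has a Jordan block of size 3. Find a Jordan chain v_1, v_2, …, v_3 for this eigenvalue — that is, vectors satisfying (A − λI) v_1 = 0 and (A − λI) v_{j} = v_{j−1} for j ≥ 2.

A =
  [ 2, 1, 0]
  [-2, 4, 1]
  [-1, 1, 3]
A Jordan chain for λ = 3 of length 3:
v_1 = (-1, -1, -1)ᵀ
v_2 = (-1, -2, -1)ᵀ
v_3 = (1, 0, 0)ᵀ

Let N = A − (3)·I. We want v_3 with N^3 v_3 = 0 but N^2 v_3 ≠ 0; then v_{j-1} := N · v_j for j = 3, …, 2.

Pick v_3 = (1, 0, 0)ᵀ.
Then v_2 = N · v_3 = (-1, -2, -1)ᵀ.
Then v_1 = N · v_2 = (-1, -1, -1)ᵀ.

Sanity check: (A − (3)·I) v_1 = (0, 0, 0)ᵀ = 0. ✓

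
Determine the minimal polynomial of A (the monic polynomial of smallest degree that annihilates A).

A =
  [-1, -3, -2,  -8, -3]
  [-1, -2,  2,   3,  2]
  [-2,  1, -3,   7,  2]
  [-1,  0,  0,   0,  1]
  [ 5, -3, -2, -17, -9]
x^3 + 9*x^2 + 27*x + 27

The characteristic polynomial is χ_A(x) = (x + 3)^5, so the eigenvalues are known. The minimal polynomial is
  m_A(x) = Π_λ (x − λ)^{k_λ}
where k_λ is the size of the *largest* Jordan block for λ (equivalently, the smallest k with (A − λI)^k v = 0 for every generalised eigenvector v of λ).

  λ = -3: largest Jordan block has size 3, contributing (x + 3)^3

So m_A(x) = (x + 3)^3 = x^3 + 9*x^2 + 27*x + 27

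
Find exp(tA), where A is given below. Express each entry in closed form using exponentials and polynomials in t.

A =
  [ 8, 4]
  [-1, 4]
e^{tA} =
  [2*t*exp(6*t) + exp(6*t), 4*t*exp(6*t)]
  [-t*exp(6*t), -2*t*exp(6*t) + exp(6*t)]

Strategy: write A = P · J · P⁻¹ where J is a Jordan canonical form, so e^{tA} = P · e^{tJ} · P⁻¹, and e^{tJ} can be computed block-by-block.

A has Jordan form
J =
  [6, 1]
  [0, 6]
(up to reordering of blocks).

Per-block formulas:
  For a 2×2 Jordan block J_2(6): exp(t · J_2(6)) = e^(6t)·(I + t·N), where N is the 2×2 nilpotent shift.

After assembling e^{tJ} and conjugating by P, we get:

e^{tA} =
  [2*t*exp(6*t) + exp(6*t), 4*t*exp(6*t)]
  [-t*exp(6*t), -2*t*exp(6*t) + exp(6*t)]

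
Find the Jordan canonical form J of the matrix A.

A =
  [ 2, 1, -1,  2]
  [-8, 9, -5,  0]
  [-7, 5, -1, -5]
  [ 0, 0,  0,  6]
J_2(3) ⊕ J_1(4) ⊕ J_1(6)

The characteristic polynomial is
  det(x·I − A) = x^4 - 16*x^3 + 93*x^2 - 234*x + 216 = (x - 6)*(x - 4)*(x - 3)^2

Eigenvalues and multiplicities (the geometric multiplicity of λ is n − rank(A − λI), which equals the number of Jordan blocks for λ):
  λ = 3: algebraic multiplicity = 2, geometric multiplicity = 1
  λ = 4: algebraic multiplicity = 1, geometric multiplicity = 1
  λ = 6: algebraic multiplicity = 1, geometric multiplicity = 1

Determining the block sizes for each eigenvalue:
  λ = 3: one block (gm = 1), so the single block has size am = 2 → block sizes [2]
  λ = 4: one block (gm = 1), so the single block has size am = 1 → block sizes [1]
  λ = 6: one block (gm = 1), so the single block has size am = 1 → block sizes [1]

Assembling the blocks gives a Jordan form
J =
  [3, 1, 0, 0]
  [0, 3, 0, 0]
  [0, 0, 4, 0]
  [0, 0, 0, 6]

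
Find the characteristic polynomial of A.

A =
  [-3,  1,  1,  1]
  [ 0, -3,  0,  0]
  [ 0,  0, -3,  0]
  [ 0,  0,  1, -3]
x^4 + 12*x^3 + 54*x^2 + 108*x + 81

Expanding det(x·I − A) (e.g. by cofactor expansion or by noting that A is similar to its Jordan form J, which has the same characteristic polynomial as A) gives
  χ_A(x) = x^4 + 12*x^3 + 54*x^2 + 108*x + 81
which factors as (x + 3)^4. The eigenvalues (with algebraic multiplicities) are λ = -3 with multiplicity 4.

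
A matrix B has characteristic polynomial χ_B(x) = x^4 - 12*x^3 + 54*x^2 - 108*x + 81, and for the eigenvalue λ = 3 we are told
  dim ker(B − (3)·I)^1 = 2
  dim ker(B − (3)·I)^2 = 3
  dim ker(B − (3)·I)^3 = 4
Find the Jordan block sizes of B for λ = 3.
Block sizes for λ = 3: [3, 1]

From the dimensions of kernels of powers, the number of Jordan blocks of size at least j is d_j − d_{j−1} where d_j = dim ker(N^j) (with d_0 = 0). Computing the differences gives [2, 1, 1].
The number of blocks of size exactly k is (#blocks of size ≥ k) − (#blocks of size ≥ k + 1), so the partition is: 1 block(s) of size 1, 1 block(s) of size 3.
In nonincreasing order the block sizes are [3, 1].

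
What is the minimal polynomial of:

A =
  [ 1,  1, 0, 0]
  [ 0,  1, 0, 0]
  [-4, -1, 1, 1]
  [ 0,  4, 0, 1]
x^2 - 2*x + 1

The characteristic polynomial is χ_A(x) = (x - 1)^4, so the eigenvalues are known. The minimal polynomial is
  m_A(x) = Π_λ (x − λ)^{k_λ}
where k_λ is the size of the *largest* Jordan block for λ (equivalently, the smallest k with (A − λI)^k v = 0 for every generalised eigenvector v of λ).

  λ = 1: largest Jordan block has size 2, contributing (x − 1)^2

So m_A(x) = (x - 1)^2 = x^2 - 2*x + 1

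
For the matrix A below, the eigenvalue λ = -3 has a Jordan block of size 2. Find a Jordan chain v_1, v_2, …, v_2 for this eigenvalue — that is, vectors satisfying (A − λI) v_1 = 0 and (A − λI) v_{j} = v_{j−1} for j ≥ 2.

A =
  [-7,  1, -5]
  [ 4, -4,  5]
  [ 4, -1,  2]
A Jordan chain for λ = -3 of length 2:
v_1 = (-4, 4, 4)ᵀ
v_2 = (1, 0, 0)ᵀ

Let N = A − (-3)·I. We want v_2 with N^2 v_2 = 0 but N^1 v_2 ≠ 0; then v_{j-1} := N · v_j for j = 2, …, 2.

Pick v_2 = (1, 0, 0)ᵀ.
Then v_1 = N · v_2 = (-4, 4, 4)ᵀ.

Sanity check: (A − (-3)·I) v_1 = (0, 0, 0)ᵀ = 0. ✓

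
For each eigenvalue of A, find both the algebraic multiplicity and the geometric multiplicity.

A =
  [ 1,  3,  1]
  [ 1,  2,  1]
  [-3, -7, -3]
λ = 0: alg = 3, geom = 1

Step 1 — factor the characteristic polynomial to read off the algebraic multiplicities:
  χ_A(x) = x^3

Step 2 — compute geometric multiplicities via the rank-nullity identity g(λ) = n − rank(A − λI):
  rank(A − (0)·I) = 2, so dim ker(A − (0)·I) = n − 2 = 1

Summary:
  λ = 0: algebraic multiplicity = 3, geometric multiplicity = 1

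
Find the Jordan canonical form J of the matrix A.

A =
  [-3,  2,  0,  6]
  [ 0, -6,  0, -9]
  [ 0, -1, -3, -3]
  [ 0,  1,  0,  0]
J_2(-3) ⊕ J_1(-3) ⊕ J_1(-3)

The characteristic polynomial is
  det(x·I − A) = x^4 + 12*x^3 + 54*x^2 + 108*x + 81 = (x + 3)^4

Eigenvalues and multiplicities (the geometric multiplicity of λ is n − rank(A − λI), which equals the number of Jordan blocks for λ):
  λ = -3: algebraic multiplicity = 4, geometric multiplicity = 3

Determining the block sizes for each eigenvalue:
  λ = -3: 3 blocks summing to 4 forces exactly one block of size 2 and the rest size 1 → block sizes [2, 1, 1]

Assembling the blocks gives a Jordan form
J =
  [-3,  1,  0,  0]
  [ 0, -3,  0,  0]
  [ 0,  0, -3,  0]
  [ 0,  0,  0, -3]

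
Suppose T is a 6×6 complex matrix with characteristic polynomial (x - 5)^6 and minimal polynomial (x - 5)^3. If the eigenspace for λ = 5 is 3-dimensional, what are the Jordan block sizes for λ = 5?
Block sizes for λ = 5: [3, 2, 1]

Step 1 — from the characteristic polynomial, algebraic multiplicity of λ = 5 is 6. From dim ker(T − (5)·I) = 3, there are exactly 3 Jordan blocks for λ = 5.
Step 2 — from the minimal polynomial, the factor (x − 5)^3 tells us the largest block for λ = 5 has size 3.
Step 3 — with total size 6, 3 blocks, and largest block 3, the block sizes (in nonincreasing order) are [3, 2, 1].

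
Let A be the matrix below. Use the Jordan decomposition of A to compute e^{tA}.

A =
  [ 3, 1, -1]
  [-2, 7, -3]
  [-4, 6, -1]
e^{tA} =
  [t^2*exp(3*t) + exp(3*t), -t^2*exp(3*t) + t*exp(3*t), t^2*exp(3*t)/2 - t*exp(3*t)]
  [2*t^2*exp(3*t) - 2*t*exp(3*t), -2*t^2*exp(3*t) + 4*t*exp(3*t) + exp(3*t), t^2*exp(3*t) - 3*t*exp(3*t)]
  [2*t^2*exp(3*t) - 4*t*exp(3*t), -2*t^2*exp(3*t) + 6*t*exp(3*t), t^2*exp(3*t) - 4*t*exp(3*t) + exp(3*t)]

Strategy: write A = P · J · P⁻¹ where J is a Jordan canonical form, so e^{tA} = P · e^{tJ} · P⁻¹, and e^{tJ} can be computed block-by-block.

A has Jordan form
J =
  [3, 1, 0]
  [0, 3, 1]
  [0, 0, 3]
(up to reordering of blocks).

Per-block formulas:
  For a 3×3 Jordan block J_3(3): exp(t · J_3(3)) = e^(3t)·(I + t·N + (t^2/2)·N^2), where N is the 3×3 nilpotent shift.

After assembling e^{tJ} and conjugating by P, we get:

e^{tA} =
  [t^2*exp(3*t) + exp(3*t), -t^2*exp(3*t) + t*exp(3*t), t^2*exp(3*t)/2 - t*exp(3*t)]
  [2*t^2*exp(3*t) - 2*t*exp(3*t), -2*t^2*exp(3*t) + 4*t*exp(3*t) + exp(3*t), t^2*exp(3*t) - 3*t*exp(3*t)]
  [2*t^2*exp(3*t) - 4*t*exp(3*t), -2*t^2*exp(3*t) + 6*t*exp(3*t), t^2*exp(3*t) - 4*t*exp(3*t) + exp(3*t)]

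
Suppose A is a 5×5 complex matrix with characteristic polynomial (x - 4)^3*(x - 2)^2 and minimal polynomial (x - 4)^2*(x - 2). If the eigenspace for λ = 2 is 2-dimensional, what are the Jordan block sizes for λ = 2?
Block sizes for λ = 2: [1, 1]

Step 1 — from the characteristic polynomial, algebraic multiplicity of λ = 2 is 2. From dim ker(A − (2)·I) = 2, there are exactly 2 Jordan blocks for λ = 2.
Step 2 — from the minimal polynomial, the factor (x − 2) tells us the largest block for λ = 2 has size 1.
Step 3 — with total size 2, 2 blocks, and largest block 1, the block sizes (in nonincreasing order) are [1, 1].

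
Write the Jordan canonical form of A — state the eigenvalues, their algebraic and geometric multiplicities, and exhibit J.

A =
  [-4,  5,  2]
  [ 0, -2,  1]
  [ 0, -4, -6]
J_3(-4)

The characteristic polynomial is
  det(x·I − A) = x^3 + 12*x^2 + 48*x + 64 = (x + 4)^3

Eigenvalues and multiplicities (the geometric multiplicity of λ is n − rank(A − λI), which equals the number of Jordan blocks for λ):
  λ = -4: algebraic multiplicity = 3, geometric multiplicity = 1

Determining the block sizes for each eigenvalue:
  λ = -4: one block (gm = 1), so the single block has size am = 3 → block sizes [3]

Assembling the blocks gives a Jordan form
J =
  [-4,  1,  0]
  [ 0, -4,  1]
  [ 0,  0, -4]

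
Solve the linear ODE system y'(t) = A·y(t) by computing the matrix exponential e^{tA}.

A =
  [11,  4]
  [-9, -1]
e^{tA} =
  [6*t*exp(5*t) + exp(5*t), 4*t*exp(5*t)]
  [-9*t*exp(5*t), -6*t*exp(5*t) + exp(5*t)]

Strategy: write A = P · J · P⁻¹ where J is a Jordan canonical form, so e^{tA} = P · e^{tJ} · P⁻¹, and e^{tJ} can be computed block-by-block.

A has Jordan form
J =
  [5, 1]
  [0, 5]
(up to reordering of blocks).

Per-block formulas:
  For a 2×2 Jordan block J_2(5): exp(t · J_2(5)) = e^(5t)·(I + t·N), where N is the 2×2 nilpotent shift.

After assembling e^{tJ} and conjugating by P, we get:

e^{tA} =
  [6*t*exp(5*t) + exp(5*t), 4*t*exp(5*t)]
  [-9*t*exp(5*t), -6*t*exp(5*t) + exp(5*t)]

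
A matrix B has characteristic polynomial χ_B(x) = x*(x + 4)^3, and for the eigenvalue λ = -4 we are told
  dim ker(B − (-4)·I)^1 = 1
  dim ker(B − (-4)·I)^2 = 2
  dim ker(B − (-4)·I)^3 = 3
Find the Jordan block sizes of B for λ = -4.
Block sizes for λ = -4: [3]

From the dimensions of kernels of powers, the number of Jordan blocks of size at least j is d_j − d_{j−1} where d_j = dim ker(N^j) (with d_0 = 0). Computing the differences gives [1, 1, 1].
The number of blocks of size exactly k is (#blocks of size ≥ k) − (#blocks of size ≥ k + 1), so the partition is: 1 block(s) of size 3.
In nonincreasing order the block sizes are [3].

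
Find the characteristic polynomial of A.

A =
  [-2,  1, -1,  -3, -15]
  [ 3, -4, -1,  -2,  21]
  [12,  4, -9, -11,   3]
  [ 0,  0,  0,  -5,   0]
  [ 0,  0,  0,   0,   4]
x^5 + 16*x^4 + 70*x^3 - 100*x^2 - 1375*x - 2500

Expanding det(x·I − A) (e.g. by cofactor expansion or by noting that A is similar to its Jordan form J, which has the same characteristic polynomial as A) gives
  χ_A(x) = x^5 + 16*x^4 + 70*x^3 - 100*x^2 - 1375*x - 2500
which factors as (x - 4)*(x + 5)^4. The eigenvalues (with algebraic multiplicities) are λ = -5 with multiplicity 4, λ = 4 with multiplicity 1.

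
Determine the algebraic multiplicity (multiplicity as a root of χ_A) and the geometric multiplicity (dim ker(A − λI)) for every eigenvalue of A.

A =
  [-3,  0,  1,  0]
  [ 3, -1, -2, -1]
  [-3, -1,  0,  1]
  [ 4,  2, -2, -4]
λ = -2: alg = 4, geom = 2

Step 1 — factor the characteristic polynomial to read off the algebraic multiplicities:
  χ_A(x) = (x + 2)^4

Step 2 — compute geometric multiplicities via the rank-nullity identity g(λ) = n − rank(A − λI):
  rank(A − (-2)·I) = 2, so dim ker(A − (-2)·I) = n − 2 = 2

Summary:
  λ = -2: algebraic multiplicity = 4, geometric multiplicity = 2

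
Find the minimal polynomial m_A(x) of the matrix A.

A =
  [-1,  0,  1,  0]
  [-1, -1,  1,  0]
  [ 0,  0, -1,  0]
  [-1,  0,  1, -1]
x^3 + 3*x^2 + 3*x + 1

The characteristic polynomial is χ_A(x) = (x + 1)^4, so the eigenvalues are known. The minimal polynomial is
  m_A(x) = Π_λ (x − λ)^{k_λ}
where k_λ is the size of the *largest* Jordan block for λ (equivalently, the smallest k with (A − λI)^k v = 0 for every generalised eigenvector v of λ).

  λ = -1: largest Jordan block has size 3, contributing (x + 1)^3

So m_A(x) = (x + 1)^3 = x^3 + 3*x^2 + 3*x + 1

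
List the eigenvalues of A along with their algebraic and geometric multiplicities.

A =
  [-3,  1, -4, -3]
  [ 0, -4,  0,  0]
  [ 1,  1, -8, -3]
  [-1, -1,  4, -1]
λ = -4: alg = 4, geom = 3

Step 1 — factor the characteristic polynomial to read off the algebraic multiplicities:
  χ_A(x) = (x + 4)^4

Step 2 — compute geometric multiplicities via the rank-nullity identity g(λ) = n − rank(A − λI):
  rank(A − (-4)·I) = 1, so dim ker(A − (-4)·I) = n − 1 = 3

Summary:
  λ = -4: algebraic multiplicity = 4, geometric multiplicity = 3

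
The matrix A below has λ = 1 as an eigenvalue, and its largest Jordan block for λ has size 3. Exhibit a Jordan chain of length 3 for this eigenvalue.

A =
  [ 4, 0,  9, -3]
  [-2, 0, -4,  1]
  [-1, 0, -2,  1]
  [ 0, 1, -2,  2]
A Jordan chain for λ = 1 of length 3:
v_1 = (-3, 2, 1, 0)ᵀ
v_2 = (0, -1, 0, 1)ᵀ
v_3 = (0, 1, 0, 0)ᵀ

Let N = A − (1)·I. We want v_3 with N^3 v_3 = 0 but N^2 v_3 ≠ 0; then v_{j-1} := N · v_j for j = 3, …, 2.

Pick v_3 = (0, 1, 0, 0)ᵀ.
Then v_2 = N · v_3 = (0, -1, 0, 1)ᵀ.
Then v_1 = N · v_2 = (-3, 2, 1, 0)ᵀ.

Sanity check: (A − (1)·I) v_1 = (0, 0, 0, 0)ᵀ = 0. ✓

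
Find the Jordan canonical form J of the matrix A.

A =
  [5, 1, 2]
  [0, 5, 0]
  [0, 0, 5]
J_2(5) ⊕ J_1(5)

The characteristic polynomial is
  det(x·I − A) = x^3 - 15*x^2 + 75*x - 125 = (x - 5)^3

Eigenvalues and multiplicities (the geometric multiplicity of λ is n − rank(A − λI), which equals the number of Jordan blocks for λ):
  λ = 5: algebraic multiplicity = 3, geometric multiplicity = 2

Determining the block sizes for each eigenvalue:
  λ = 5: 2 blocks summing to 3 forces exactly one block of size 2 and the rest size 1 → block sizes [2, 1]

Assembling the blocks gives a Jordan form
J =
  [5, 1, 0]
  [0, 5, 0]
  [0, 0, 5]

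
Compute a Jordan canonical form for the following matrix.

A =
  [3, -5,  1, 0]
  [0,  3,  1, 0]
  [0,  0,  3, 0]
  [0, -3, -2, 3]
J_3(3) ⊕ J_1(3)

The characteristic polynomial is
  det(x·I − A) = x^4 - 12*x^3 + 54*x^2 - 108*x + 81 = (x - 3)^4

Eigenvalues and multiplicities (the geometric multiplicity of λ is n − rank(A − λI), which equals the number of Jordan blocks for λ):
  λ = 3: algebraic multiplicity = 4, geometric multiplicity = 2

Determining the block sizes for each eigenvalue:
  λ = 3: with am = 4 and gm = 2, the partition is not yet determined (e.g. several partitions of 4 into 2 parts exist). Let N = A − (3)·I. Computing rank(N^1) = 2, rank(N^2) = 1, rank(N^3) = 0; the number of blocks of size ≥ j is rank(N^{j−1}) − rank(N^j), giving [2, 1, 1]. So we have 1 block(s) of size 3, 1 block(s) of size 1 → block sizes [3, 1]

Assembling the blocks gives a Jordan form
J =
  [3, 1, 0, 0]
  [0, 3, 1, 0]
  [0, 0, 3, 0]
  [0, 0, 0, 3]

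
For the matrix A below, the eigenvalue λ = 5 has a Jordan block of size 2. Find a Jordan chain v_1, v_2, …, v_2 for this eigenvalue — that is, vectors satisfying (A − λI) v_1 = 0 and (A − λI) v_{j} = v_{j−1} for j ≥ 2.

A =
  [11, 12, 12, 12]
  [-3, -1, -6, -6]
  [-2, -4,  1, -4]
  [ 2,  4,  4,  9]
A Jordan chain for λ = 5 of length 2:
v_1 = (6, -3, -2, 2)ᵀ
v_2 = (1, 0, 0, 0)ᵀ

Let N = A − (5)·I. We want v_2 with N^2 v_2 = 0 but N^1 v_2 ≠ 0; then v_{j-1} := N · v_j for j = 2, …, 2.

Pick v_2 = (1, 0, 0, 0)ᵀ.
Then v_1 = N · v_2 = (6, -3, -2, 2)ᵀ.

Sanity check: (A − (5)·I) v_1 = (0, 0, 0, 0)ᵀ = 0. ✓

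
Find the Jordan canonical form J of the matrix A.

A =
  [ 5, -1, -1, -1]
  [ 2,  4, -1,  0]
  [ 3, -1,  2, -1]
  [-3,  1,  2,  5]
J_3(4) ⊕ J_1(4)

The characteristic polynomial is
  det(x·I − A) = x^4 - 16*x^3 + 96*x^2 - 256*x + 256 = (x - 4)^4

Eigenvalues and multiplicities (the geometric multiplicity of λ is n − rank(A − λI), which equals the number of Jordan blocks for λ):
  λ = 4: algebraic multiplicity = 4, geometric multiplicity = 2

Determining the block sizes for each eigenvalue:
  λ = 4: with am = 4 and gm = 2, the partition is not yet determined (e.g. several partitions of 4 into 2 parts exist). Let N = A − (4)·I. Computing rank(N^1) = 2, rank(N^2) = 1, rank(N^3) = 0; the number of blocks of size ≥ j is rank(N^{j−1}) − rank(N^j), giving [2, 1, 1]. So we have 1 block(s) of size 3, 1 block(s) of size 1 → block sizes [3, 1]

Assembling the blocks gives a Jordan form
J =
  [4, 1, 0, 0]
  [0, 4, 1, 0]
  [0, 0, 4, 0]
  [0, 0, 0, 4]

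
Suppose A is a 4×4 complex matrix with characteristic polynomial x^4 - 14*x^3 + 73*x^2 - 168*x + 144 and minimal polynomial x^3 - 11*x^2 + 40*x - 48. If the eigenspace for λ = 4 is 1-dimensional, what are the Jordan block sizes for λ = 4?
Block sizes for λ = 4: [2]

Step 1 — from the characteristic polynomial, algebraic multiplicity of λ = 4 is 2. From dim ker(A − (4)·I) = 1, there are exactly 1 Jordan blocks for λ = 4.
Step 2 — from the minimal polynomial, the factor (x − 4)^2 tells us the largest block for λ = 4 has size 2.
Step 3 — with total size 2, 1 blocks, and largest block 2, the block sizes (in nonincreasing order) are [2].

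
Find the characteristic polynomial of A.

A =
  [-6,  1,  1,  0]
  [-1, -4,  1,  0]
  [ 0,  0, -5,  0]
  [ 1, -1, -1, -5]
x^4 + 20*x^3 + 150*x^2 + 500*x + 625

Expanding det(x·I − A) (e.g. by cofactor expansion or by noting that A is similar to its Jordan form J, which has the same characteristic polynomial as A) gives
  χ_A(x) = x^4 + 20*x^3 + 150*x^2 + 500*x + 625
which factors as (x + 5)^4. The eigenvalues (with algebraic multiplicities) are λ = -5 with multiplicity 4.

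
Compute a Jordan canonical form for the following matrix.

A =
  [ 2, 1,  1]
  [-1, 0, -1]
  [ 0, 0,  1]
J_2(1) ⊕ J_1(1)

The characteristic polynomial is
  det(x·I − A) = x^3 - 3*x^2 + 3*x - 1 = (x - 1)^3

Eigenvalues and multiplicities (the geometric multiplicity of λ is n − rank(A − λI), which equals the number of Jordan blocks for λ):
  λ = 1: algebraic multiplicity = 3, geometric multiplicity = 2

Determining the block sizes for each eigenvalue:
  λ = 1: 2 blocks summing to 3 forces exactly one block of size 2 and the rest size 1 → block sizes [2, 1]

Assembling the blocks gives a Jordan form
J =
  [1, 1, 0]
  [0, 1, 0]
  [0, 0, 1]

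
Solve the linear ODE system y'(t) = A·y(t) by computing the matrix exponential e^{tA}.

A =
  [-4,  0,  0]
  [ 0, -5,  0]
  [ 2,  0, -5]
e^{tA} =
  [exp(-4*t), 0, 0]
  [0, exp(-5*t), 0]
  [2*exp(-4*t) - 2*exp(-5*t), 0, exp(-5*t)]

Strategy: write A = P · J · P⁻¹ where J is a Jordan canonical form, so e^{tA} = P · e^{tJ} · P⁻¹, and e^{tJ} can be computed block-by-block.

A has Jordan form
J =
  [-5,  0,  0]
  [ 0, -5,  0]
  [ 0,  0, -4]
(up to reordering of blocks).

Per-block formulas:
  For a 1×1 block at λ = -5: exp(t · [-5]) = [e^(-5t)].
  For a 1×1 block at λ = -4: exp(t · [-4]) = [e^(-4t)].

After assembling e^{tJ} and conjugating by P, we get:

e^{tA} =
  [exp(-4*t), 0, 0]
  [0, exp(-5*t), 0]
  [2*exp(-4*t) - 2*exp(-5*t), 0, exp(-5*t)]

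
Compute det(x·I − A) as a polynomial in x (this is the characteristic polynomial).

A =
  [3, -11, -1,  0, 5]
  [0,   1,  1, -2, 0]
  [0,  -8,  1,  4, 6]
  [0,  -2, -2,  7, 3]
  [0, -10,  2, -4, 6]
x^5 - 18*x^4 + 126*x^3 - 432*x^2 + 729*x - 486

Expanding det(x·I − A) (e.g. by cofactor expansion or by noting that A is similar to its Jordan form J, which has the same characteristic polynomial as A) gives
  χ_A(x) = x^5 - 18*x^4 + 126*x^3 - 432*x^2 + 729*x - 486
which factors as (x - 6)*(x - 3)^4. The eigenvalues (with algebraic multiplicities) are λ = 3 with multiplicity 4, λ = 6 with multiplicity 1.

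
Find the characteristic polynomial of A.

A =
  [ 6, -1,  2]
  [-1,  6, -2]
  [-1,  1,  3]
x^3 - 15*x^2 + 75*x - 125

Expanding det(x·I − A) (e.g. by cofactor expansion or by noting that A is similar to its Jordan form J, which has the same characteristic polynomial as A) gives
  χ_A(x) = x^3 - 15*x^2 + 75*x - 125
which factors as (x - 5)^3. The eigenvalues (with algebraic multiplicities) are λ = 5 with multiplicity 3.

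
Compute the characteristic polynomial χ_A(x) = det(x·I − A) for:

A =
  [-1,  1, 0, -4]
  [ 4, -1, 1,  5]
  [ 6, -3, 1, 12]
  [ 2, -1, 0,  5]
x^4 - 4*x^3 + 6*x^2 - 4*x + 1

Expanding det(x·I − A) (e.g. by cofactor expansion or by noting that A is similar to its Jordan form J, which has the same characteristic polynomial as A) gives
  χ_A(x) = x^4 - 4*x^3 + 6*x^2 - 4*x + 1
which factors as (x - 1)^4. The eigenvalues (with algebraic multiplicities) are λ = 1 with multiplicity 4.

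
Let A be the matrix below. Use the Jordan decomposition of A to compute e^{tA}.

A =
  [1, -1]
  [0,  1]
e^{tA} =
  [exp(t), -t*exp(t)]
  [0, exp(t)]

Strategy: write A = P · J · P⁻¹ where J is a Jordan canonical form, so e^{tA} = P · e^{tJ} · P⁻¹, and e^{tJ} can be computed block-by-block.

A has Jordan form
J =
  [1, 1]
  [0, 1]
(up to reordering of blocks).

Per-block formulas:
  For a 2×2 Jordan block J_2(1): exp(t · J_2(1)) = e^(1t)·(I + t·N), where N is the 2×2 nilpotent shift.

After assembling e^{tJ} and conjugating by P, we get:

e^{tA} =
  [exp(t), -t*exp(t)]
  [0, exp(t)]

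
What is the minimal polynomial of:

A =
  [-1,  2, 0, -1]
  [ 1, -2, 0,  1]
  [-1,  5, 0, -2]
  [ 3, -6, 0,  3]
x^2

The characteristic polynomial is χ_A(x) = x^4, so the eigenvalues are known. The minimal polynomial is
  m_A(x) = Π_λ (x − λ)^{k_λ}
where k_λ is the size of the *largest* Jordan block for λ (equivalently, the smallest k with (A − λI)^k v = 0 for every generalised eigenvector v of λ).

  λ = 0: largest Jordan block has size 2, contributing (x − 0)^2

So m_A(x) = x^2 = x^2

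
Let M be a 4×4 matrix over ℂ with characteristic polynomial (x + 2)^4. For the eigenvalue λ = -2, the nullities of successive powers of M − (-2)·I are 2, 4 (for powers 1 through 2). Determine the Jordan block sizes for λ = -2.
Block sizes for λ = -2: [2, 2]

From the dimensions of kernels of powers, the number of Jordan blocks of size at least j is d_j − d_{j−1} where d_j = dim ker(N^j) (with d_0 = 0). Computing the differences gives [2, 2].
The number of blocks of size exactly k is (#blocks of size ≥ k) − (#blocks of size ≥ k + 1), so the partition is: 2 block(s) of size 2.
In nonincreasing order the block sizes are [2, 2].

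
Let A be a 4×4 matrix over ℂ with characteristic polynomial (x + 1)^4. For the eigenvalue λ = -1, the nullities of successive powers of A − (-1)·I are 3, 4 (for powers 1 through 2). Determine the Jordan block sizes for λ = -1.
Block sizes for λ = -1: [2, 1, 1]

From the dimensions of kernels of powers, the number of Jordan blocks of size at least j is d_j − d_{j−1} where d_j = dim ker(N^j) (with d_0 = 0). Computing the differences gives [3, 1].
The number of blocks of size exactly k is (#blocks of size ≥ k) − (#blocks of size ≥ k + 1), so the partition is: 2 block(s) of size 1, 1 block(s) of size 2.
In nonincreasing order the block sizes are [2, 1, 1].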